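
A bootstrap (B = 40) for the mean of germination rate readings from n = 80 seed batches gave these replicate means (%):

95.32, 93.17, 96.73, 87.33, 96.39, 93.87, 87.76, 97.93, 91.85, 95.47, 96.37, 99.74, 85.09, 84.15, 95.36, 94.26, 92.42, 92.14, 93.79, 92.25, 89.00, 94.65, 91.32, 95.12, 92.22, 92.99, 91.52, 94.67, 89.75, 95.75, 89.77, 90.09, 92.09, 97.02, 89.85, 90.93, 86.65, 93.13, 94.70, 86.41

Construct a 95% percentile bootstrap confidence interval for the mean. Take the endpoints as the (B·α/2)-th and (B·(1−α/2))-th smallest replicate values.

(84.15, 97.93)

Sorted replicates: 84.15, 85.09, 86.41, 86.65, 87.33, 87.76, 89.00, 89.75, 89.77, 89.85, 90.09, 90.93, 91.32, 91.52, 91.85, 92.09, 92.14, 92.22, 92.25, 92.42, 92.99, 93.13, 93.17, 93.79, 93.87, 94.26, 94.65, 94.67, 94.70, 95.12, 95.32, 95.36, 95.47, 95.75, 96.37, 96.39, 96.73, 97.02, 97.93, 99.74
α = 0.05; lower rank = 40 × 0.025 = 1; upper rank = 40 × 0.975 = 39.
The 1st smallest replicate is 84.15; the 39th is 97.93.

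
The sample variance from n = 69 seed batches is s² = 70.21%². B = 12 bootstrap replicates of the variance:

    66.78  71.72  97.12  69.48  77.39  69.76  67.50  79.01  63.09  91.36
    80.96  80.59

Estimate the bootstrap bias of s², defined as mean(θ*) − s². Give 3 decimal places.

mean(θ*) = (66.78 + 71.72 + 97.12 + 69.48 + 77.39 + 69.76 + 67.50 + 79.01 + 63.09 + 91.36 + 80.96 + 80.59) / 12 = 76.2300
bias = 76.2300 − 70.21

bias = +6.020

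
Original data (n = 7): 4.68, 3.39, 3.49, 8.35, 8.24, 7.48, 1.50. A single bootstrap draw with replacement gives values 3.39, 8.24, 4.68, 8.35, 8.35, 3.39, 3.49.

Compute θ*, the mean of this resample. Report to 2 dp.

θ* = 5.70

Mean = (3.39 + 8.24 + 4.68 + 8.35 + 8.35 + 3.39 + 3.49) / 7 = 39.890 / 7 = 5.70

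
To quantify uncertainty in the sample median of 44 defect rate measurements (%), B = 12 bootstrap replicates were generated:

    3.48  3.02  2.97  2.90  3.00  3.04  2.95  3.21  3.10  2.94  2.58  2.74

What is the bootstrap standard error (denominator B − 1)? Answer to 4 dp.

SE* = 0.2230

Bootstrap SE is the standard deviation of the 12 replicate medians.
Mean of replicates: (3.48 + 3.02 + 2.97 + 2.90 + 3.00 + 3.04 + 2.95 + 3.21 + 3.10 + 2.94 + 2.58 + 2.74) / 12 = 35.93000 / 12 = 2.99417
Sum of squared deviations: (+0.48583)² + (+0.02583)² + (−0.02417)² + (−0.09417)² + (+0.00583)² + (+0.04583)² + (−0.04417)² + (+0.21583)² + (+0.10583)² + (−0.05417)² + (−0.41417)² + (−0.25417)² = 0.54709
Variance = 0.54709 / 11 = 0.04974
SE* = √0.04974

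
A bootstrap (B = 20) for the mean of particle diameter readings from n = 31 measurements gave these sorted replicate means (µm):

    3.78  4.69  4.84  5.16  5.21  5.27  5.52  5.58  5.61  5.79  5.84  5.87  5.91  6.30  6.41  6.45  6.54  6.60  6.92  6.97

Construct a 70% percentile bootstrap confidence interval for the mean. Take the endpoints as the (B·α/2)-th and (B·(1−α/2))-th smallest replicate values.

α = 0.30; lower rank = 20 × 0.150 = 3; upper rank = 20 × 0.850 = 17.
The 3rd smallest replicate is 4.84; the 17th is 6.54.

(4.84, 6.54)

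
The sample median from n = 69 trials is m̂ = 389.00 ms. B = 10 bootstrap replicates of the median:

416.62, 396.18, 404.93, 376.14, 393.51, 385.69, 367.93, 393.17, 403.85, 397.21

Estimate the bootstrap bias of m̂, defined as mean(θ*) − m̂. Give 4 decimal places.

bias = +4.5230

mean(θ*) = (416.62 + 396.18 + 404.93 + 376.14 + 393.51 + 385.69 + 367.93 + 393.17 + 403.85 + 397.21) / 10 = 393.52300
bias = 393.52300 − 389.00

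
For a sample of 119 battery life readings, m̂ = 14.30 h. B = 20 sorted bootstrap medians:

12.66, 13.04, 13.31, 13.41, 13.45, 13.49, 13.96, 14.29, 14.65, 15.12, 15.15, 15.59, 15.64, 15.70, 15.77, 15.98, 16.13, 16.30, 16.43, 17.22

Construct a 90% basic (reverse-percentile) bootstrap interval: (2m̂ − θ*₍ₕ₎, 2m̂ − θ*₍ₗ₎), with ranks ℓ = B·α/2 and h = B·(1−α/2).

Percentile endpoints at ranks 1 and 19: θ*₍1₎ = 12.66, θ*₍19₎ = 16.43.
Basic interval reflects these around m̂:
  lower = 2 × 14.30 − 16.43 = 12.17
  upper = 2 × 14.30 − 12.66 = 15.94

(12.17, 15.94)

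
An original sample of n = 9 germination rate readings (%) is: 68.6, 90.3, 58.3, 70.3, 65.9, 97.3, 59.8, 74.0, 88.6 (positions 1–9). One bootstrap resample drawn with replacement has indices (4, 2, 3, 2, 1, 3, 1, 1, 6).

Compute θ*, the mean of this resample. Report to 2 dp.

θ* = 74.51

Resample values: 70.3, 90.3, 58.3, 90.3, 68.6, 58.3, 68.6, 68.6, 97.3.
Mean = (70.3 + 90.3 + 58.3 + 90.3 + 68.6 + 58.3 + 68.6 + 68.6 + 97.3) / 9 = 670.60 / 9 = 74.51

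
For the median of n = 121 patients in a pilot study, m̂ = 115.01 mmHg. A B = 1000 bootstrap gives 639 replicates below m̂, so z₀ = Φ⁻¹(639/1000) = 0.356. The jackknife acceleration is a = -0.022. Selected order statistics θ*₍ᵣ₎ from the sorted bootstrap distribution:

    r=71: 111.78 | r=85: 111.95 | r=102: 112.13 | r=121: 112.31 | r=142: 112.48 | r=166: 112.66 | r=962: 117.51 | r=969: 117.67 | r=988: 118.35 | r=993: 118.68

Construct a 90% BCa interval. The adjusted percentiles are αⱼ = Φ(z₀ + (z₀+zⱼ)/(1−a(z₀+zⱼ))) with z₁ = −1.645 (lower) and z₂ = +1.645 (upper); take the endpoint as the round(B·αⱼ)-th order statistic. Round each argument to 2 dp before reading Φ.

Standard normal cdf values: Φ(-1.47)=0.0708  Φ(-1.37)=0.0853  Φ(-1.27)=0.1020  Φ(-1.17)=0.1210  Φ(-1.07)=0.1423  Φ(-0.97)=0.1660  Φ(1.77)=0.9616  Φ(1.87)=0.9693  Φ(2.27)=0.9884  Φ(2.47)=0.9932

(112.66, 118.35)

Lower: z₀ + z₁ = 0.356 + (-1.645) = -1.289; 1 − a(z₀+z₁) = 1 − (-0.022)(-1.289) = 0.9716; argument = 0.356 + (-1.289)/0.9716 = -0.9706 → -0.97.
α₁ = Φ(-0.97) = 0.1660; rank = round(1000 × 0.1660) = 166; θ*₍166₎ = 112.66.
Upper: z₀ + z₂ = 2.001; 1 − a(z₀+z₂) = 1.0440; argument = 2.2726 → 2.27; α₂ = 0.9884; rank = 988; θ*₍988₎ = 118.35.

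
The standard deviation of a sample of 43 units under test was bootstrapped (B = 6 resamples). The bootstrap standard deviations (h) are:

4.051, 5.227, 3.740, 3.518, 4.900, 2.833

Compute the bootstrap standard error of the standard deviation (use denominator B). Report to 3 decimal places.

SE* = 0.813

Bootstrap SE is the standard deviation of the 6 replicate standard deviations.
Mean of replicates: (4.051 + 5.227 + 3.740 + 3.518 + 4.900 + 2.833) / 6 = 24.2690 / 6 = 4.0448
Sum of squared deviations: (+0.0062)² + (+1.1822)² + (−0.3048)² + (−0.5268)² + (+0.8552)² + (−1.2118)² = 3.9679
Variance = 3.9679 / 6 = 0.6613
SE* = √0.6613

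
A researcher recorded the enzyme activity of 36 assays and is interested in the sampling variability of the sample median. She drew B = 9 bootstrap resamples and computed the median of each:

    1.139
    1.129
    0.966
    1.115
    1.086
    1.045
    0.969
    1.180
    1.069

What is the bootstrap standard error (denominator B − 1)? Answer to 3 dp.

Bootstrap SE is the standard deviation of the 9 replicate medians.
Mean of replicates: (1.139 + 1.129 + 0.966 + 1.115 + 1.086 + 1.045 + 0.969 + 1.180 + 1.069) / 9 = 9.6980 / 9 = 1.0776
Sum of squared deviations: (+0.0614)² + (+0.0514)² + (−0.1116)² + (+0.0374)² + (+0.0084)² + (−0.0326)² + (−0.1086)² + (+0.1024)² + (−0.0086)² = 0.0438
Variance = 0.0438 / 8 = 0.0055
SE* = √0.0055

SE* = 0.074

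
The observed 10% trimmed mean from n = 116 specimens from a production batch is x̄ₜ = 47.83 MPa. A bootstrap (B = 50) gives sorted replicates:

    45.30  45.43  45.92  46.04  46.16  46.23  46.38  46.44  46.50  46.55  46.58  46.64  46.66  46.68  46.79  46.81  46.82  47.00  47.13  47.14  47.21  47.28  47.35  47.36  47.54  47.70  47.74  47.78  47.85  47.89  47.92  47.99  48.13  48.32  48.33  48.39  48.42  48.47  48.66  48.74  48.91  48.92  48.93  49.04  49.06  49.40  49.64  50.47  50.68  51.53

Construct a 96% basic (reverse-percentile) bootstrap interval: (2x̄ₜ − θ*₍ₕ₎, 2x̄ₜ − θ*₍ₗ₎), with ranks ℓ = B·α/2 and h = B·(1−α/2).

(44.98, 50.36)

Percentile endpoints at ranks 1 and 49: θ*₍1₎ = 45.30, θ*₍49₎ = 50.68.
Basic interval reflects these around x̄ₜ:
  lower = 2 × 47.83 − 50.68 = 44.98
  upper = 2 × 47.83 − 45.30 = 50.36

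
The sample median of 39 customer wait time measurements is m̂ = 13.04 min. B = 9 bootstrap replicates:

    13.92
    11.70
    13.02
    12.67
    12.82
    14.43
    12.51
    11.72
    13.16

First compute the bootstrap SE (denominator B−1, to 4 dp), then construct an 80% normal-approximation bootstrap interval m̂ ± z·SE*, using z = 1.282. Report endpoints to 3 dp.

(11.884, 14.196)

Mean of replicates = 12.8833; sum of squared deviations = 6.5046; SE* = √(6.5046/8) = 0.9017
Margin = 1.282 × 0.9017 = 1.1560
Interval: 13.04 ± 1.1560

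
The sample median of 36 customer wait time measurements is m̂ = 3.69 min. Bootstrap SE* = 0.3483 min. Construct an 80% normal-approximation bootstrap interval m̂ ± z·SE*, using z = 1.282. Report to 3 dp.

(3.243, 4.137)

Margin = 1.282 × 0.3483 = 0.4465
Interval: 3.69 ± 0.4465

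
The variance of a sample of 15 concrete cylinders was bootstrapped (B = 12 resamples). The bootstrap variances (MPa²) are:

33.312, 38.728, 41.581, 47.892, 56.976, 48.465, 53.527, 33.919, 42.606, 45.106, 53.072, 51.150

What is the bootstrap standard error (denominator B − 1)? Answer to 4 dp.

SE* = 7.7007

Bootstrap SE is the standard deviation of the 12 replicate variances.
Mean of replicates: (33.312 + 38.728 + 41.581 + 47.892 + 56.976 + 48.465 + 53.527 + 33.919 + 42.606 + 45.106 + 53.072 + 51.150) / 12 = 546.33400 / 12 = 45.52783
Sum of squared deviations: (−12.21583)² + (−6.79983)² + (−3.94683)² + (+2.36417)² + (+11.44817)² + (+2.93717)² + (+7.99917)² + (−11.60883)² + (−2.92183)² + (−0.42183)² + (+7.54417)² + (+5.62217)² = 652.30850
Variance = 652.30850 / 11 = 59.30077
SE* = √59.30077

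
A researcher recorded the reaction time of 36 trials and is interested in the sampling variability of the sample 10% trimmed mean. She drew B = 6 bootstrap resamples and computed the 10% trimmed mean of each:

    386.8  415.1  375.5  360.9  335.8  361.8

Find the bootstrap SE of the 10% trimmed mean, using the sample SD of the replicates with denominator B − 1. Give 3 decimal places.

Bootstrap SE is the standard deviation of the 6 replicate 10% trimmed means.
Mean of replicates: (386.8 + 415.1 + 375.5 + 360.9 + 335.8 + 361.8) / 6 = 2235.9000 / 6 = 372.6500
Sum of squared deviations: (+14.1500)² + (+42.4500)² + (+2.8500)² + (−11.7500)² + (−36.8500)² + (−10.8500)² = 3624.0550
Variance = 3624.0550 / 5 = 724.8110
SE* = √724.8110

SE* = 26.922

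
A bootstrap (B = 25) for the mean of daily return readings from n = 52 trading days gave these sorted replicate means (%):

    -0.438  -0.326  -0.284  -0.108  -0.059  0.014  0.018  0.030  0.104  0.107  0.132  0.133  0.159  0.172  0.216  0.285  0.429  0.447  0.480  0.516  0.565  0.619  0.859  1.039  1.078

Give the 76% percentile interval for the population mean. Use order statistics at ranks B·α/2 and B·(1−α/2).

α = 0.24; lower rank = 25 × 0.120 = 3; upper rank = 25 × 0.880 = 22.
The 3rd smallest replicate is -0.284; the 22nd is 0.619.

(-0.284, 0.619)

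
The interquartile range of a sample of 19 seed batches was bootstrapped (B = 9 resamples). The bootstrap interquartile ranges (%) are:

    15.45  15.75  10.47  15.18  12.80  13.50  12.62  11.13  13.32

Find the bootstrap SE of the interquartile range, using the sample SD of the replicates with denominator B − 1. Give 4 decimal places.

SE* = 1.8574

Bootstrap SE is the standard deviation of the 9 replicate interquartile ranges.
Mean of replicates: (15.45 + 15.75 + 10.47 + 15.18 + 12.80 + 13.50 + 12.62 + 11.13 + 13.32) / 9 = 120.22000 / 9 = 13.35778
Sum of squared deviations: (+2.09222)² + (+2.39222)² + (−2.88778)² + (+1.82222)² + (−0.55778)² + (+0.14222)² + (−0.73778)² + (−2.22778)² + (−0.03778)² = 27.59996
Variance = 27.59996 / 8 = 3.44999
SE* = √3.44999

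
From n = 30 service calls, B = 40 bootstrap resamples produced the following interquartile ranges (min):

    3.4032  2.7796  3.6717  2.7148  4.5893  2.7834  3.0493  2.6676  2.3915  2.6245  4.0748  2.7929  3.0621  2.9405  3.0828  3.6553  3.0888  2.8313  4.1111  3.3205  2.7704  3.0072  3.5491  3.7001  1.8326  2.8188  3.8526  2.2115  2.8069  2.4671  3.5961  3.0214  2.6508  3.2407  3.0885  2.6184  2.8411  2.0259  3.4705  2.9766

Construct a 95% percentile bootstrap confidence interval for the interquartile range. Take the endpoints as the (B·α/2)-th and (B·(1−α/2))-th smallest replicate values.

(1.8326, 4.1111)

Sorted replicates: 1.8326, 2.0259, 2.2115, 2.3915, 2.4671, 2.6184, 2.6245, 2.6508, 2.6676, 2.7148, 2.7704, 2.7796, 2.7834, 2.7929, 2.8069, 2.8188, 2.8313, 2.8411, 2.9405, 2.9766, 3.0072, 3.0214, 3.0493, 3.0621, 3.0828, 3.0885, 3.0888, 3.2407, 3.3205, 3.4032, 3.4705, 3.5491, 3.5961, 3.6553, 3.6717, 3.7001, 3.8526, 4.0748, 4.1111, 4.5893
α = 0.05; lower rank = 40 × 0.025 = 1; upper rank = 40 × 0.975 = 39.
The 1st smallest replicate is 1.8326; the 39th is 4.1111.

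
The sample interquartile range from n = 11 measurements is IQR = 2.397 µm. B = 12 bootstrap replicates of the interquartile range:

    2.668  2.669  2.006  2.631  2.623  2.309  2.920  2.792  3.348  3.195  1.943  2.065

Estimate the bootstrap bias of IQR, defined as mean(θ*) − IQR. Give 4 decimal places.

bias = +0.2004

mean(θ*) = (2.668 + 2.669 + 2.006 + 2.631 + 2.623 + 2.309 + 2.920 + 2.792 + 3.348 + 3.195 + 1.943 + 2.065) / 12 = 2.59742
bias = 2.59742 − 2.397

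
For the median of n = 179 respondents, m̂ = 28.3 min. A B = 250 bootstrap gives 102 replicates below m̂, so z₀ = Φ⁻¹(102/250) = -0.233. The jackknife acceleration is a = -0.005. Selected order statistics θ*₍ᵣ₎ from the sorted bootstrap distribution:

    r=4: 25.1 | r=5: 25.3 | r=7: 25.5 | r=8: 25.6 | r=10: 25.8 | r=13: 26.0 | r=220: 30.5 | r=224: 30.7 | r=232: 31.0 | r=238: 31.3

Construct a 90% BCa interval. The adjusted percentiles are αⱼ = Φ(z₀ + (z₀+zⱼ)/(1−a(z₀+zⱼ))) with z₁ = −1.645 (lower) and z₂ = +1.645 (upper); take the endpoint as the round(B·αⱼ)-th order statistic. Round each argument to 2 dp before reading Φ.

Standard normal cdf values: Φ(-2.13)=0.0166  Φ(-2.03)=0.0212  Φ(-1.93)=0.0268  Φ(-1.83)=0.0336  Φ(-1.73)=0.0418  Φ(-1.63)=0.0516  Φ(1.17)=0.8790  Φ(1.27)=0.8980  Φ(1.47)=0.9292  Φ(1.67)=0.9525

Lower: z₀ + z₁ = -0.233 + (-1.645) = -1.878; 1 − a(z₀+z₁) = 1 − (-0.005)(-1.878) = 0.9906; argument = -0.233 + (-1.878)/0.9906 = -2.1288 → -2.13.
α₁ = Φ(-2.13) = 0.0166; rank = round(250 × 0.0166) = 4; θ*₍4₎ = 25.1.
Upper: z₀ + z₂ = 1.412; 1 − a(z₀+z₂) = 1.0071; argument = 1.1691 → 1.17; α₂ = 0.8790; rank = 220; θ*₍220₎ = 30.5.

(25.1, 30.5)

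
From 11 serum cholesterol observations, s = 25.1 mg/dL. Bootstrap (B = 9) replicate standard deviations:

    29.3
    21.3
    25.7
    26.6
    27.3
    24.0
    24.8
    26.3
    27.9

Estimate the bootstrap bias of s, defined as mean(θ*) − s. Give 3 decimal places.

mean(θ*) = (29.3 + 21.3 + 25.7 + 26.6 + 27.3 + 24.0 + 24.8 + 26.3 + 27.9) / 9 = 25.9111
bias = 25.9111 − 25.1

bias = +0.811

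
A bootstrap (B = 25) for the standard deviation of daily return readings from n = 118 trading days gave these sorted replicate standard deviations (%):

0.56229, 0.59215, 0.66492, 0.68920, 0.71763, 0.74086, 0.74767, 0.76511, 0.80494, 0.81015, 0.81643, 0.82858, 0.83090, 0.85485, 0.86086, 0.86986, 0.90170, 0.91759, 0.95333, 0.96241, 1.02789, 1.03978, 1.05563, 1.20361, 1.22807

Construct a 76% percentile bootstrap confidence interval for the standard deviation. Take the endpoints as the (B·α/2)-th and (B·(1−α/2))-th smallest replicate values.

α = 0.24; lower rank = 25 × 0.120 = 3; upper rank = 25 × 0.880 = 22.
The 3rd smallest replicate is 0.66492; the 22nd is 1.03978.

(0.66492, 1.03978)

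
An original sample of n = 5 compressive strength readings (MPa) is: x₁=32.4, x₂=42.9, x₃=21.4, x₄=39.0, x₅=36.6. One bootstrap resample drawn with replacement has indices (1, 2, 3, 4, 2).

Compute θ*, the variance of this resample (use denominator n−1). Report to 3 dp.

θ* = 82.487

Resample values: 32.4, 42.9, 21.4, 39.0, 42.9.
Mean = 35.7200; sum of squared deviations = 329.9480
s² = 329.9480 / 4 = 82.4870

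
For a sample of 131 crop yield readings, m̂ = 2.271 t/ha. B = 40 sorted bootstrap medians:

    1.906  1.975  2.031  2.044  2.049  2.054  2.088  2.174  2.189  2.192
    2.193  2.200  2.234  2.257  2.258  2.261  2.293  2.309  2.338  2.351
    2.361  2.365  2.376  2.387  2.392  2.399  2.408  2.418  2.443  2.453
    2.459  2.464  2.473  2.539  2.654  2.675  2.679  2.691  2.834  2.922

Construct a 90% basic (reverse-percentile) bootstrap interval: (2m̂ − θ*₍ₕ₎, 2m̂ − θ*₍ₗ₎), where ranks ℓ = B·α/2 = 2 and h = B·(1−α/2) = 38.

Percentile endpoints at ranks 2 and 38: θ*₍2₎ = 1.975, θ*₍38₎ = 2.691.
Basic interval reflects these around m̂:
  lower = 2 × 2.271 − 2.691 = 1.851
  upper = 2 × 2.271 − 1.975 = 2.567

(1.851, 2.567)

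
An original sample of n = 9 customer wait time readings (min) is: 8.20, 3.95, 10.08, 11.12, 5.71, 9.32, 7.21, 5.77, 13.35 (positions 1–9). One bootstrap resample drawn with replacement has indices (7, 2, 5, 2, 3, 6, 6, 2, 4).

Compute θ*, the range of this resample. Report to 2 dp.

Resample values: 7.21, 3.95, 5.71, 3.95, 10.08, 9.32, 9.32, 3.95, 11.12.
Range = 11.12 − 3.95 = 7.17

θ* = 7.17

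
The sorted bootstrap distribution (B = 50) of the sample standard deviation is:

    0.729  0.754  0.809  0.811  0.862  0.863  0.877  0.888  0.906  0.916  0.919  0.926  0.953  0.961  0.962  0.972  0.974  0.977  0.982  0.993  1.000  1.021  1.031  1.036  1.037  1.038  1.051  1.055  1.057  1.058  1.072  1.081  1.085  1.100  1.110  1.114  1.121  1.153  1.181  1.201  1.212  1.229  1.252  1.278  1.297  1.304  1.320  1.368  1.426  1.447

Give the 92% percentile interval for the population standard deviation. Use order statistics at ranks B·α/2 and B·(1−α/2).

α = 0.08; lower rank = 50 × 0.040 = 2; upper rank = 50 × 0.960 = 48.
The 2nd smallest replicate is 0.754; the 48th is 1.368.

(0.754, 1.368)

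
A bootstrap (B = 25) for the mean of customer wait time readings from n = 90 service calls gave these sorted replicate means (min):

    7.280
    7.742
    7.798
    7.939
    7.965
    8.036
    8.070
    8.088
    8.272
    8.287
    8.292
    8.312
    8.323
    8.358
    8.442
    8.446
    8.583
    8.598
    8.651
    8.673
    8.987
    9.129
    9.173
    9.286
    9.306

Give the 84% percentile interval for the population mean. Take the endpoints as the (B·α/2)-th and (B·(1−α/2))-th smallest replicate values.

(7.742, 9.173)

α = 0.16; lower rank = 25 × 0.080 = 2; upper rank = 25 × 0.920 = 23.
The 2nd smallest replicate is 7.742; the 23rd is 9.173.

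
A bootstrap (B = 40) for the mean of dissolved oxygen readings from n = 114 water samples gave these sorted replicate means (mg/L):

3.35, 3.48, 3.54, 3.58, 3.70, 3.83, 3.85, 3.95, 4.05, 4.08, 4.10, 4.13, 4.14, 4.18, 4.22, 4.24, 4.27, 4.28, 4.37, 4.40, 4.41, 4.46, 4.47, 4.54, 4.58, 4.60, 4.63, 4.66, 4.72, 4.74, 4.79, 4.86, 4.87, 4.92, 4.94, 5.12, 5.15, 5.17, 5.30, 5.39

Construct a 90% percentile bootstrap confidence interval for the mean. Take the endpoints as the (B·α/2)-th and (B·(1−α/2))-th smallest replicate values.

α = 0.10; lower rank = 40 × 0.050 = 2; upper rank = 40 × 0.950 = 38.
The 2nd smallest replicate is 3.48; the 38th is 5.17.

(3.48, 5.17)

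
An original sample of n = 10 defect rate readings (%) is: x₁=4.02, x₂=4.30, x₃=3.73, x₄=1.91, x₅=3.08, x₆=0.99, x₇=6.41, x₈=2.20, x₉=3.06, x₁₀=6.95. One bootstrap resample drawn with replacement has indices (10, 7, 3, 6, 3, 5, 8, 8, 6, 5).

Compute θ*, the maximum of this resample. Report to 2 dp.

θ* = 6.95

Resample values: 6.95, 6.41, 3.73, 0.99, 3.73, 3.08, 2.20, 2.20, 0.99, 3.08.
Maximum = 6.95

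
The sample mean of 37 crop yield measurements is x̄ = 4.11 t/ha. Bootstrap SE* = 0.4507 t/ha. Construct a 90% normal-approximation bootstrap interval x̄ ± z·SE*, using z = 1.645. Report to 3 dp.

(3.369, 4.851)

Margin = 1.645 × 0.4507 = 0.7414
Interval: 4.11 ± 0.7414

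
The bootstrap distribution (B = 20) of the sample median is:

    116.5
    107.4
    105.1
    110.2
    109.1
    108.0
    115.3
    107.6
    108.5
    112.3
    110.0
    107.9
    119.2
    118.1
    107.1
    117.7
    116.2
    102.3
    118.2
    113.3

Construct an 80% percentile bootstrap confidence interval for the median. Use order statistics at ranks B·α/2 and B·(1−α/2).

Sorted replicates: 102.3, 105.1, 107.1, 107.4, 107.6, 107.9, 108.0, 108.5, 109.1, 110.0, 110.2, 112.3, 113.3, 115.3, 116.2, 116.5, 117.7, 118.1, 118.2, 119.2
α = 0.20; lower rank = 20 × 0.100 = 2; upper rank = 20 × 0.900 = 18.
The 2nd smallest replicate is 105.1; the 18th is 118.1.

(105.1, 118.1)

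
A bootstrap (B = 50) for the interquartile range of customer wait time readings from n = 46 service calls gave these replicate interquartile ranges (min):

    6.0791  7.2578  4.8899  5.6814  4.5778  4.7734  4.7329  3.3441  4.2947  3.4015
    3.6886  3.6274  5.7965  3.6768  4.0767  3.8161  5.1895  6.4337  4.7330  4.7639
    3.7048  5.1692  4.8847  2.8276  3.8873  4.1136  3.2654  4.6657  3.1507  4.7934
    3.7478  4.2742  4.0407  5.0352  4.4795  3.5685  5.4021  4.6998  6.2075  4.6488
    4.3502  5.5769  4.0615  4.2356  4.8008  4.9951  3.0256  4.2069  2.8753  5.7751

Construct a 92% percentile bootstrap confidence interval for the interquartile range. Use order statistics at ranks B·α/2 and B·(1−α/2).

(2.8753, 6.2075)

Sorted replicates: 2.8276, 2.8753, 3.0256, 3.1507, 3.2654, 3.3441, 3.4015, 3.5685, 3.6274, 3.6768, 3.6886, 3.7048, 3.7478, 3.8161, 3.8873, 4.0407, 4.0615, 4.0767, 4.1136, 4.2069, 4.2356, 4.2742, 4.2947, 4.3502, 4.4795, 4.5778, 4.6488, 4.6657, 4.6998, 4.7329, 4.7330, 4.7639, 4.7734, 4.7934, 4.8008, 4.8847, 4.8899, 4.9951, 5.0352, 5.1692, 5.1895, 5.4021, 5.5769, 5.6814, 5.7751, 5.7965, 6.0791, 6.2075, 6.4337, 7.2578
α = 0.08; lower rank = 50 × 0.040 = 2; upper rank = 50 × 0.960 = 48.
The 2nd smallest replicate is 2.8753; the 48th is 6.2075.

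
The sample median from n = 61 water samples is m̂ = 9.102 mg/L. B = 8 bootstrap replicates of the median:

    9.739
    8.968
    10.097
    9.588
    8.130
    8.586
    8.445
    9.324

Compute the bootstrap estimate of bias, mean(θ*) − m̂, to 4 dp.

bias = +0.0076

mean(θ*) = (9.739 + 8.968 + 10.097 + 9.588 + 8.130 + 8.586 + 8.445 + 9.324) / 8 = 9.10962
bias = 9.10962 − 9.102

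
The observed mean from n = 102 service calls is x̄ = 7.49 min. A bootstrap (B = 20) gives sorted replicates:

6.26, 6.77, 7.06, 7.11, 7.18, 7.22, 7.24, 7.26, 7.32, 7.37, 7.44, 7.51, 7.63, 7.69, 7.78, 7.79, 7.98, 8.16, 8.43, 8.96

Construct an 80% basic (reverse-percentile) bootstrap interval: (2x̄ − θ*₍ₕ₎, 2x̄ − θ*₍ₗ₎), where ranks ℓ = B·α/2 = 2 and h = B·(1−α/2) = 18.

Percentile endpoints at ranks 2 and 18: θ*₍2₎ = 6.77, θ*₍18₎ = 8.16.
Basic interval reflects these around x̄:
  lower = 2 × 7.49 − 8.16 = 6.82
  upper = 2 × 7.49 − 6.77 = 8.21

(6.82, 8.21)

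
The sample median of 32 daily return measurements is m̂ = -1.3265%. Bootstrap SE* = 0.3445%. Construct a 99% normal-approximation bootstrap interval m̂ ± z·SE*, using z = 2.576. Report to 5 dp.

(-2.21393, -0.43907)

Margin = 2.576 × 0.3445 = 0.887432
Interval: -1.3265 ± 0.887432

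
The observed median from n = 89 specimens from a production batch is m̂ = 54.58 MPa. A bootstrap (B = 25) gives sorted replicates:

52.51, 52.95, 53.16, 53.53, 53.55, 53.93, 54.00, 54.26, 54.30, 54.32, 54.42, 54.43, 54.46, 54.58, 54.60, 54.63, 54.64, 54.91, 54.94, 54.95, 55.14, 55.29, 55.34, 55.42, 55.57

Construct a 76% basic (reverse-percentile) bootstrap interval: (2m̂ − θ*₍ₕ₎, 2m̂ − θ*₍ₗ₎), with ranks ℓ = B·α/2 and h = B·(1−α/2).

(53.87, 56.00)

Percentile endpoints at ranks 3 and 22: θ*₍3₎ = 53.16, θ*₍22₎ = 55.29.
Basic interval reflects these around m̂:
  lower = 2 × 54.58 − 55.29 = 53.87
  upper = 2 × 54.58 − 53.16 = 56.00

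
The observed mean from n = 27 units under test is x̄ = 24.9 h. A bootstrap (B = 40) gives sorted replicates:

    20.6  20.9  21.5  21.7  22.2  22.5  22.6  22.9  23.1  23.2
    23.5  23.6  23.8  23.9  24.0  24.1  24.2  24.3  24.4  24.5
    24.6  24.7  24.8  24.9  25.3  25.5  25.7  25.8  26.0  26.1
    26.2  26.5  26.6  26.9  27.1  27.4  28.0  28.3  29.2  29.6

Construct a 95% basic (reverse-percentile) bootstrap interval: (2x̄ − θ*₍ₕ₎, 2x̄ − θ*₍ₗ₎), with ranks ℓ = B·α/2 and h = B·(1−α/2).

Percentile endpoints at ranks 1 and 39: θ*₍1₎ = 20.6, θ*₍39₎ = 29.2.
Basic interval reflects these around x̄:
  lower = 2 × 24.9 − 29.2 = 20.6
  upper = 2 × 24.9 − 20.6 = 29.2

(20.6, 29.2)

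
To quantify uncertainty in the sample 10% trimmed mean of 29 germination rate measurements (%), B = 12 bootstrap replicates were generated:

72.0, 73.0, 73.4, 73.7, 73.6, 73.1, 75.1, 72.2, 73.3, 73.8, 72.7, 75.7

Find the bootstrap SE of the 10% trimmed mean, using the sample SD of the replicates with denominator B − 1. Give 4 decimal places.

Bootstrap SE is the standard deviation of the 12 replicate 10% trimmed means.
Mean of replicates: (72.0 + 73.0 + 73.4 + 73.7 + 73.6 + 73.1 + 75.1 + 72.2 + 73.3 + 73.8 + 72.7 + 75.7) / 12 = 881.60000 / 12 = 73.46667
Sum of squared deviations: (−1.46667)² + (−0.46667)² + (−0.06667)² + (+0.23333)² + (+0.13333)² + (−0.36667)² + (+1.63333)² + (−1.26667)² + (−0.16667)² + (+0.33333)² + (−0.76667)² + (+2.23333)² = 12.56667
Variance = 12.56667 / 11 = 1.14242
SE* = √1.14242

SE* = 1.0688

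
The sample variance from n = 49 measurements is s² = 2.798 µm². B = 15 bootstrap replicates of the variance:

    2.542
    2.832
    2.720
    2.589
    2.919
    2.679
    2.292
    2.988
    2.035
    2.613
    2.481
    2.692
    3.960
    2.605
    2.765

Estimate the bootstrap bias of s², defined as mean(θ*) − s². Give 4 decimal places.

bias = −0.0839

mean(θ*) = (2.542 + 2.832 + 2.720 + 2.589 + 2.919 + 2.679 + 2.292 + 2.988 + 2.035 + 2.613 + 2.481 + 2.692 + 3.960 + 2.605 + 2.765) / 15 = 2.71413
bias = 2.71413 − 2.798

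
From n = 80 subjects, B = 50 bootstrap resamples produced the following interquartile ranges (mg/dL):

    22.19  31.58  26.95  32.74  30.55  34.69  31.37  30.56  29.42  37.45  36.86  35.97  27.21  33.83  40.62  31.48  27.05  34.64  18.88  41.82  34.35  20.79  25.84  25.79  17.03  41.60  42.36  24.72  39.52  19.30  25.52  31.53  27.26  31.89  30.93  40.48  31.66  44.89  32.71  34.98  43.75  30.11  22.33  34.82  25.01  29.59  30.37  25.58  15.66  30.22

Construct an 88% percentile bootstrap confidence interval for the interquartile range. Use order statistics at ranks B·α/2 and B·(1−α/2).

Sorted replicates: 15.66, 17.03, 18.88, 19.30, 20.79, 22.19, 22.33, 24.72, 25.01, 25.52, 25.58, 25.79, 25.84, 26.95, 27.05, 27.21, 27.26, 29.42, 29.59, 30.11, 30.22, 30.37, 30.55, 30.56, 30.93, 31.37, 31.48, 31.53, 31.58, 31.66, 31.89, 32.71, 32.74, 33.83, 34.35, 34.64, 34.69, 34.82, 34.98, 35.97, 36.86, 37.45, 39.52, 40.48, 40.62, 41.60, 41.82, 42.36, 43.75, 44.89
α = 0.12; lower rank = 50 × 0.060 = 3; upper rank = 50 × 0.940 = 47.
The 3rd smallest replicate is 18.88; the 47th is 41.82.

(18.88, 41.82)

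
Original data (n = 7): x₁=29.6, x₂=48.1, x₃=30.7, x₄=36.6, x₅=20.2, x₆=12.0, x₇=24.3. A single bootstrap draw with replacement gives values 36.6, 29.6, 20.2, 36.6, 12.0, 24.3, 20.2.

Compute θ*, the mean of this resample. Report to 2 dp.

θ* = 25.64

Mean = (36.6 + 29.6 + 20.2 + 36.6 + 12.0 + 24.3 + 20.2) / 7 = 179.50 / 7 = 25.64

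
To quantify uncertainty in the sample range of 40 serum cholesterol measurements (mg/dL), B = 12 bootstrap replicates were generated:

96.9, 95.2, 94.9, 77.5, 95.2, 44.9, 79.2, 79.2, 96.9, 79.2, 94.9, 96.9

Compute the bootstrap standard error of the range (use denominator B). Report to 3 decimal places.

Bootstrap SE is the standard deviation of the 12 replicate ranges.
Mean of replicates: (96.9 + 95.2 + 94.9 + 77.5 + 95.2 + 44.9 + 79.2 + 79.2 + 96.9 + 79.2 + 94.9 + 96.9) / 12 = 1030.9000 / 12 = 85.9083
Sum of squared deviations: (+10.9917)² + (+9.2917)² + (+8.9917)² + (−8.4083)² + (+9.2917)² + (−41.0083)² + (−6.7083)² + (−6.7083)² + (+10.9917)² + (−6.7083)² + (+8.9917)² + (+10.9917)² = 2584.2092
Variance = 2584.2092 / 12 = 215.3508
SE* = √215.3508

SE* = 14.675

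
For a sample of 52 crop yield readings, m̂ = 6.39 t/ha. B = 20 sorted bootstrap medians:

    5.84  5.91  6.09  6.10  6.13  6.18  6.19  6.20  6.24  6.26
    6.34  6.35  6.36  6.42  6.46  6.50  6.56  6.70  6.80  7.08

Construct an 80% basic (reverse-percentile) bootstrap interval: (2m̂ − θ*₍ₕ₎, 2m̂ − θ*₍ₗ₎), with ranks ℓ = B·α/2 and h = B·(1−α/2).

(6.08, 6.87)

Percentile endpoints at ranks 2 and 18: θ*₍2₎ = 5.91, θ*₍18₎ = 6.70.
Basic interval reflects these around m̂:
  lower = 2 × 6.39 − 6.70 = 6.08
  upper = 2 × 6.39 − 5.91 = 6.87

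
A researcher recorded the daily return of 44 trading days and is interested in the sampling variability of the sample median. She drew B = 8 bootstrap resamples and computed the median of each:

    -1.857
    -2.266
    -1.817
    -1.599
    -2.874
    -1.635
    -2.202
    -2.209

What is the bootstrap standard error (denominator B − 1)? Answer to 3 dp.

Bootstrap SE is the standard deviation of the 8 replicate medians.
Mean of replicates: ((-1.857) + (-2.266) + (-1.817) + (-1.599) + (-2.874) + (-1.635) + (-2.202) + (-2.209)) / 8 = -16.4590 / 8 = -2.0574
Sum of squared deviations: (+0.2004)² + (−0.2086)² + (+0.2404)² + (+0.4584)² + (−0.8166)² + (+0.4224)² + (−0.1446)² + (−0.1516)² = 1.2407
Variance = 1.2407 / 7 = 0.1772
SE* = √0.1772

SE* = 0.421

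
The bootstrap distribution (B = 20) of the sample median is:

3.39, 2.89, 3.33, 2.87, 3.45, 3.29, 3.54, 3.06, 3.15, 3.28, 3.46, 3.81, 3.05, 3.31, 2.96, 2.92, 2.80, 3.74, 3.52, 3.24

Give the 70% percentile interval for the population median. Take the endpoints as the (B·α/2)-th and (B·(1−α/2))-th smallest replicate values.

Sorted replicates: 2.80, 2.87, 2.89, 2.92, 2.96, 3.05, 3.06, 3.15, 3.24, 3.28, 3.29, 3.31, 3.33, 3.39, 3.45, 3.46, 3.52, 3.54, 3.74, 3.81
α = 0.30; lower rank = 20 × 0.150 = 3; upper rank = 20 × 0.850 = 17.
The 3rd smallest replicate is 2.89; the 17th is 3.52.

(2.89, 3.52)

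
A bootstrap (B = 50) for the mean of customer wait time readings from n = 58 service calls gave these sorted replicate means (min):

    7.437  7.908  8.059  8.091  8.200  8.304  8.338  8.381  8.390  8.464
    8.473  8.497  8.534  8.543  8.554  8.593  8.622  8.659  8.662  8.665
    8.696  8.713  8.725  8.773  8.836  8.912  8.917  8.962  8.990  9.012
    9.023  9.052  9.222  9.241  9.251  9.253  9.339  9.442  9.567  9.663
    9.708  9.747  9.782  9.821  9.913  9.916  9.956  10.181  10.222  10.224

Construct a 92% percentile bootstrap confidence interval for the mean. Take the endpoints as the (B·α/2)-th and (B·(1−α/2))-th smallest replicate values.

α = 0.08; lower rank = 50 × 0.040 = 2; upper rank = 50 × 0.960 = 48.
The 2nd smallest replicate is 7.908; the 48th is 10.181.

(7.908, 10.181)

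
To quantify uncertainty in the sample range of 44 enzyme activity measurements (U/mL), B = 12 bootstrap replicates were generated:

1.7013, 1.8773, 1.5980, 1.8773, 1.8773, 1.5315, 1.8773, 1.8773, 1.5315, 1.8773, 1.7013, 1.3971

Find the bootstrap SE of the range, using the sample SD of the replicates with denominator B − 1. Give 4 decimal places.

Bootstrap SE is the standard deviation of the 12 replicate ranges.
Mean of replicates: (1.7013 + 1.8773 + 1.5980 + 1.8773 + 1.8773 + 1.5315 + 1.8773 + 1.8773 + 1.5315 + 1.8773 + 1.7013 + 1.3971) / 12 = 20.72450 / 12 = 1.72704
Sum of squared deviations: (−0.02574)² + (+0.15026)² + (−0.12904)² + (+0.15026)² + (+0.15026)² + (−0.19554)² + (+0.15026)² + (+0.15026)² + (−0.19554)² + (+0.15026)² + (−0.02574)² + (−0.32994)² = 0.33878
Variance = 0.33878 / 11 = 0.03080
SE* = √0.03080

SE* = 0.1755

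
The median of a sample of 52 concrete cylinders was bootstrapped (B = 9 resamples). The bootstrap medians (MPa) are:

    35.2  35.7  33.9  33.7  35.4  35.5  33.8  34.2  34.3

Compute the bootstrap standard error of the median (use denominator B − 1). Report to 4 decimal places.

SE* = 0.8062

Bootstrap SE is the standard deviation of the 9 replicate medians.
Mean of replicates: (35.2 + 35.7 + 33.9 + 33.7 + 35.4 + 35.5 + 33.8 + 34.2 + 34.3) / 9 = 311.70000 / 9 = 34.63333
Sum of squared deviations: (+0.56667)² + (+1.06667)² + (−0.73333)² + (−0.93333)² + (+0.76667)² + (+0.86667)² + (−0.83333)² + (−0.43333)² + (−0.33333)² = 5.20000
Variance = 5.20000 / 8 = 0.65000
SE* = √0.65000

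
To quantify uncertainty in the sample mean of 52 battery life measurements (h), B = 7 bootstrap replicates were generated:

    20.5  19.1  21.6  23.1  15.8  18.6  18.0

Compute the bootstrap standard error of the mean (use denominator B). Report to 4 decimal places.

Bootstrap SE is the standard deviation of the 7 replicate means.
Mean of replicates: (20.5 + 19.1 + 21.6 + 23.1 + 15.8 + 18.6 + 18.0) / 7 = 136.70000 / 7 = 19.52857
Sum of squared deviations: (+0.97143)² + (−0.42857)² + (+2.07143)² + (+3.57143)² + (−3.72857)² + (−0.92857)² + (−1.52857)² = 35.27429
Variance = 35.27429 / 7 = 5.03918
SE* = √5.03918

SE* = 2.2448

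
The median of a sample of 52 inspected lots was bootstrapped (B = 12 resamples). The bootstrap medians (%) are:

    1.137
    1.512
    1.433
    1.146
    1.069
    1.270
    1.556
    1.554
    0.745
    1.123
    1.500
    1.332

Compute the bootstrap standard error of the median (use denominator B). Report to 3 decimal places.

SE* = 0.237

Bootstrap SE is the standard deviation of the 12 replicate medians.
Mean of replicates: (1.137 + 1.512 + 1.433 + 1.146 + 1.069 + 1.270 + 1.556 + 1.554 + 0.745 + 1.123 + 1.500 + 1.332) / 12 = 15.3770 / 12 = 1.2814
Sum of squared deviations: (−0.1444)² + (+0.2306)² + (+0.1516)² + (−0.1354)² + (−0.2124)² + (−0.0114)² + (+0.2746)² + (+0.2726)² + (−0.5364)² + (−0.1584)² + (+0.2186)² + (+0.0506)² = 0.6735
Variance = 0.6735 / 12 = 0.0561
SE* = √0.0561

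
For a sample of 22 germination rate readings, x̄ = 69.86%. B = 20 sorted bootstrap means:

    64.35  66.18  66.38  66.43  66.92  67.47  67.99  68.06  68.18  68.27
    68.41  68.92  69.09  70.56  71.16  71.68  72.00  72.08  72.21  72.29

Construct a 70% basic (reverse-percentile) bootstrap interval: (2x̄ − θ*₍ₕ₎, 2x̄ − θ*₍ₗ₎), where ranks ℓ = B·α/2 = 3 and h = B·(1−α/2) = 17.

(67.72, 73.34)

Percentile endpoints at ranks 3 and 17: θ*₍3₎ = 66.38, θ*₍17₎ = 72.00.
Basic interval reflects these around x̄:
  lower = 2 × 69.86 − 72.00 = 67.72
  upper = 2 × 69.86 − 66.38 = 73.34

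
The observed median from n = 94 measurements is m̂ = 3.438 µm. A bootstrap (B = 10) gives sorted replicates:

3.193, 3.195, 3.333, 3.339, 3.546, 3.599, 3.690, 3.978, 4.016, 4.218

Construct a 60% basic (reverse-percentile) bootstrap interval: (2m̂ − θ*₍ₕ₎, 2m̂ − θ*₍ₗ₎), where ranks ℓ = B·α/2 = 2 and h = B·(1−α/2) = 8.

(2.898, 3.681)

Percentile endpoints at ranks 2 and 8: θ*₍2₎ = 3.195, θ*₍8₎ = 3.978.
Basic interval reflects these around m̂:
  lower = 2 × 3.438 − 3.978 = 2.898
  upper = 2 × 3.438 − 3.195 = 3.681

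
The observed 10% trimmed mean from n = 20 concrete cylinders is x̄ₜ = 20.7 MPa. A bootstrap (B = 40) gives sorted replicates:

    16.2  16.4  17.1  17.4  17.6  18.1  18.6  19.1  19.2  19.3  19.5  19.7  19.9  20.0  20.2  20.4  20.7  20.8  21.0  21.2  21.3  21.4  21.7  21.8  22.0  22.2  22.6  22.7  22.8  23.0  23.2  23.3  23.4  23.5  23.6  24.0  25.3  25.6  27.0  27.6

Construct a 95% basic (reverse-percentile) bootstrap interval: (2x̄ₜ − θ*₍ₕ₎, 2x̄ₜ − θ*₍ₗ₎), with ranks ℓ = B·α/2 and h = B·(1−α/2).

Percentile endpoints at ranks 1 and 39: θ*₍1₎ = 16.2, θ*₍39₎ = 27.0.
Basic interval reflects these around x̄ₜ:
  lower = 2 × 20.7 − 27.0 = 14.4
  upper = 2 × 20.7 − 16.2 = 25.2

(14.4, 25.2)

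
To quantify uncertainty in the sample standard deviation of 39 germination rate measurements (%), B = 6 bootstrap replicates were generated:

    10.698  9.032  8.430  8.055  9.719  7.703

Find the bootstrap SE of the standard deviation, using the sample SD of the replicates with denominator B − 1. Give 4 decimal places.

Bootstrap SE is the standard deviation of the 6 replicate standard deviations.
Mean of replicates: (10.698 + 9.032 + 8.430 + 8.055 + 9.719 + 7.703) / 6 = 53.63700 / 6 = 8.93950
Sum of squared deviations: (+1.75850)² + (+0.09250)² + (−0.50950)² + (−0.88450)² + (+0.77950)² + (−1.23650)² = 6.27936
Variance = 6.27936 / 5 = 1.25587
SE* = √1.25587

SE* = 1.1207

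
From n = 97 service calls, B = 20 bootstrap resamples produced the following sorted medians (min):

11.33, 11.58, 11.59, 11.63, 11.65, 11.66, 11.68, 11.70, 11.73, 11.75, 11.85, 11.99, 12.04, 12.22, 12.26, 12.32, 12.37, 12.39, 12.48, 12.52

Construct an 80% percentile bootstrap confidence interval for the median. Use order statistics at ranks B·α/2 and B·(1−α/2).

(11.58, 12.39)

α = 0.20; lower rank = 20 × 0.100 = 2; upper rank = 20 × 0.900 = 18.
The 2nd smallest replicate is 11.58; the 18th is 12.39.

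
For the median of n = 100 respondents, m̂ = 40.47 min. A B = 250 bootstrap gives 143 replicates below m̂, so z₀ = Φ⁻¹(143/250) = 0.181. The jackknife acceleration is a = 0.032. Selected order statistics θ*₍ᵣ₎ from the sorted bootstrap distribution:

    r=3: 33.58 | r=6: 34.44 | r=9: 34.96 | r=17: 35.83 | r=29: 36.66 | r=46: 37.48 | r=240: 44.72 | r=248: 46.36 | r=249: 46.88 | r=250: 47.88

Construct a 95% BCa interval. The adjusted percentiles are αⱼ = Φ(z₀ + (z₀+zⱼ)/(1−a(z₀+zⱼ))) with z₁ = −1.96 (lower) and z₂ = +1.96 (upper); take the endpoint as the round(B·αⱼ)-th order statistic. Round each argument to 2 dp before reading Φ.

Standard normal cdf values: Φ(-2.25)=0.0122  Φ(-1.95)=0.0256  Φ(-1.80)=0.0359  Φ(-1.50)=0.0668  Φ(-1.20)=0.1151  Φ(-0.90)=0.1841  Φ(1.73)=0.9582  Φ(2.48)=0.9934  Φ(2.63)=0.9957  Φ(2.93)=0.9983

Lower: z₀ + z₁ = 0.181 + (-1.960) = -1.779; 1 − a(z₀+z₁) = 1 − (0.032)(-1.779) = 1.0569; argument = 0.181 + (-1.779)/1.0569 = -1.5022 → -1.50.
α₁ = Φ(-1.50) = 0.0668; rank = round(250 × 0.0668) = 17; θ*₍17₎ = 35.83.
Upper: z₀ + z₂ = 2.141; 1 − a(z₀+z₂) = 0.9315; argument = 2.4795 → 2.48; α₂ = 0.9934; rank = 248; θ*₍248₎ = 46.36.

(35.83, 46.36)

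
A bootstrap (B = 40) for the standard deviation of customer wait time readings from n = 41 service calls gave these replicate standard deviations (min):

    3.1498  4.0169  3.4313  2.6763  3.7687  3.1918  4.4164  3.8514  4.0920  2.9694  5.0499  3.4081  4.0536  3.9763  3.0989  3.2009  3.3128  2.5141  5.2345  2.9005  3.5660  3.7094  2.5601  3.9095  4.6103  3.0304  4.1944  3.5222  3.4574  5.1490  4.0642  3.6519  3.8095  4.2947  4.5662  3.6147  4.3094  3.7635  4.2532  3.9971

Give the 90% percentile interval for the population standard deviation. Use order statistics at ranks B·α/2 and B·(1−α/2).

Sorted replicates: 2.5141, 2.5601, 2.6763, 2.9005, 2.9694, 3.0304, 3.0989, 3.1498, 3.1918, 3.2009, 3.3128, 3.4081, 3.4313, 3.4574, 3.5222, 3.5660, 3.6147, 3.6519, 3.7094, 3.7635, 3.7687, 3.8095, 3.8514, 3.9095, 3.9763, 3.9971, 4.0169, 4.0536, 4.0642, 4.0920, 4.1944, 4.2532, 4.2947, 4.3094, 4.4164, 4.5662, 4.6103, 5.0499, 5.1490, 5.2345
α = 0.10; lower rank = 40 × 0.050 = 2; upper rank = 40 × 0.950 = 38.
The 2nd smallest replicate is 2.5601; the 38th is 5.0499.

(2.5601, 5.0499)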